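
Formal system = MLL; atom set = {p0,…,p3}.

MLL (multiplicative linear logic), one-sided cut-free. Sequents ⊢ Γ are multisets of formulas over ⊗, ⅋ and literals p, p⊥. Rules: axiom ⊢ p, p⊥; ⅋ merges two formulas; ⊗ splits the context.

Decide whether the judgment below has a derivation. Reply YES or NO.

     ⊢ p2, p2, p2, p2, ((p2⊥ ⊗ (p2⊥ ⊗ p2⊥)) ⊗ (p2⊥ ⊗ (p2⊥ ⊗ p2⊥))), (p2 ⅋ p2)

Derivation trace:
[⅋]  ⊢ p2, p2, p2, p2, ((p2⊥ ⊗ (p2⊥ ⊗ p2⊥)) ⊗ (p2⊥ ⊗ (p2⊥ ⊗ p2⊥))), (p2 ⅋ p2)
  [⊗]  ⊢ p2, p2, p2, p2, p2, p2, ((p2⊥ ⊗ (p2⊥ ⊗ p2⊥)) ⊗ (p2⊥ ⊗ (p2⊥ ⊗ p2⊥)))
    [⊗]  ⊢ p2, p2, p2, (p2⊥ ⊗ (p2⊥ ⊗ p2⊥))
      [Ax]  ⊢ p2, p2⊥
      [⊗]  ⊢ p2, p2, (p2⊥ ⊗ p2⊥)
        [Ax]  ⊢ p2, p2⊥
        [Ax]  ⊢ p2, p2⊥
    [⊗]  ⊢ p2, p2, p2, (p2⊥ ⊗ (p2⊥ ⊗ p2⊥))
      [Ax]  ⊢ p2, p2⊥
      [⊗]  ⊢ p2, p2, (p2⊥ ⊗ p2⊥)
        [Ax]  ⊢ p2, p2⊥
        [Ax]  ⊢ p2, p2⊥

Result: YES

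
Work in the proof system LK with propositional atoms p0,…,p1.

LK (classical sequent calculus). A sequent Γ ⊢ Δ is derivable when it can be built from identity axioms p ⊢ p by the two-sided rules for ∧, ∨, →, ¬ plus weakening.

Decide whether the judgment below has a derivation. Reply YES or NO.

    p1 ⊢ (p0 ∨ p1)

Proof tree:
[∨R] p1 ⊢ (p0 ∨ p1)
  [WR] p1 ⊢ p1, p0
    [Ax] p1 ⊢ p1

Result: YES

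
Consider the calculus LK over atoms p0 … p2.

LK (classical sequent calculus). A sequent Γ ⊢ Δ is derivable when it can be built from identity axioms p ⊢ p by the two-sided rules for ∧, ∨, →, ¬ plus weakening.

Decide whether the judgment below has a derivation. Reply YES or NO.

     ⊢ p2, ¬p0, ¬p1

Enumerate valuations to refute Γ ⊢ Δ:
  v=000: Γ:[] Δ:[p2=F, ¬p0=T, ¬p1=T] refutes=False
  v=001: Γ:[] Δ:[p2=T, ¬p0=T, ¬p1=T] refutes=False
  v=010: Γ:[] Δ:[p2=F, ¬p0=T, ¬p1=F] refutes=False
  v=011: Γ:[] Δ:[p2=T, ¬p0=T, ¬p1=F] refutes=False
  v=100: Γ:[] Δ:[p2=F, ¬p0=F, ¬p1=T] refutes=False
  v=101: Γ:[] Δ:[p2=T, ¬p0=F, ¬p1=T] refutes=False
  v=110: Γ:[] Δ:[p2=F, ¬p0=F, ¬p1=F] refutes=True  ← countermodel

Result: NO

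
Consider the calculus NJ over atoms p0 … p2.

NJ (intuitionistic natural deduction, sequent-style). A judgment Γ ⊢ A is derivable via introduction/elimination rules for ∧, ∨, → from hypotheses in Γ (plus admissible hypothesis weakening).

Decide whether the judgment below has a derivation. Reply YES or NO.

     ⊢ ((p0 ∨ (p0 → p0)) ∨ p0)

Derivation trace:
[∨I₁]  ⊢ ((p0 ∨ (p0 → p0)) ∨ p0)
  [∨I₂]  ⊢ (p0 ∨ (p0 → p0))
    [→I]  ⊢ (p0 → p0)
      [Ax] p0 ⊢ p0

Result: YES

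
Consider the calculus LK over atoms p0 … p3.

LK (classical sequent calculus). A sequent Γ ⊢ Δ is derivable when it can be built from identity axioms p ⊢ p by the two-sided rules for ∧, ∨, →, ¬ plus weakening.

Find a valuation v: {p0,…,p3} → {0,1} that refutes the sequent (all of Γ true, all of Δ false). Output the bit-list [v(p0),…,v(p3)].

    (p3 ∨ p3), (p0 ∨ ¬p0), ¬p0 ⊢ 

Enumerate valuations to refute Γ ⊢ Δ:
  v=0000: Γ:[(p3 ∨ p3)=F, (p0 ∨ ¬p0)=T, ¬p0=T] Δ:[] refutes=False
  v=0001: Γ:[(p3 ∨ p3)=T, (p0 ∨ ¬p0)=T, ¬p0=T] Δ:[] refutes=True  ← countermodel

Result: [0, 0, 0, 1]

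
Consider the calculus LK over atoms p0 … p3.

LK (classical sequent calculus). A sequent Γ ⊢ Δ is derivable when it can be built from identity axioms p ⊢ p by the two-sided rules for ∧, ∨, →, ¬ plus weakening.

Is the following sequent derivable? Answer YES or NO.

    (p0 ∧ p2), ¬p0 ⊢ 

Proof tree:
[¬L] (p0 ∧ p2), ¬p0 ⊢ 
  [∧L] (p0 ∧ p2) ⊢ p0
    [WL] p0, p2 ⊢ p0
      [Ax] p0 ⊢ p0

Result: YES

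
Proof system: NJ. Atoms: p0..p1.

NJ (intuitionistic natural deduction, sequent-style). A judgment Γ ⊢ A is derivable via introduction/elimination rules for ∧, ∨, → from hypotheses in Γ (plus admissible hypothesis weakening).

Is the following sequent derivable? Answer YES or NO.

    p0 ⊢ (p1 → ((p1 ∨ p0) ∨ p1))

Proof tree:
[→I] p0 ⊢ (p1 → ((p1 ∨ p0) ∨ p1))
  [Wk] p0, p1 ⊢ ((p1 ∨ p0) ∨ p1)
    [∨I₁] p0 ⊢ ((p1 ∨ p0) ∨ p1)
      [∨I₂] p0 ⊢ (p1 ∨ p0)
        [Ax] p0 ⊢ p0

Result: YES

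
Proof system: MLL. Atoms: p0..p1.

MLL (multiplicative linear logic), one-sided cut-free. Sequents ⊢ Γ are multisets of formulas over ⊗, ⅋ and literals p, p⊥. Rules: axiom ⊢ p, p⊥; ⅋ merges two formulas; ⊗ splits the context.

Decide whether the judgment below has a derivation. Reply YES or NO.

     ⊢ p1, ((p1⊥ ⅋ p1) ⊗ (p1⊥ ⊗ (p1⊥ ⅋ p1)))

Proof tree:
[⊗]  ⊢ p1, ((p1⊥ ⅋ p1) ⊗ (p1⊥ ⊗ (p1⊥ ⅋ p1)))
  [⅋]  ⊢ (p1⊥ ⅋ p1)
    [Ax]  ⊢ p1, p1⊥
  [⊗]  ⊢ p1, (p1⊥ ⊗ (p1⊥ ⅋ p1))
    [Ax]  ⊢ p1, p1⊥
    [⅋]  ⊢ (p1⊥ ⅋ p1)
      [Ax]  ⊢ p1, p1⊥

Result: YES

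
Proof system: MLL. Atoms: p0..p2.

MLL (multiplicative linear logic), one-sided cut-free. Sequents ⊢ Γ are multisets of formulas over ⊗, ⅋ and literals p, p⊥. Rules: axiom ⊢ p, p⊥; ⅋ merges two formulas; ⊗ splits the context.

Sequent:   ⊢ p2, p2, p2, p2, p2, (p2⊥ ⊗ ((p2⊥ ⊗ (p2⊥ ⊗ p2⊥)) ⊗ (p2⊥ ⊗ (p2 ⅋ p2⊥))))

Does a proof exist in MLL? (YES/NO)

Derivation trace:
[⊗]  ⊢ p2, p2, p2, p2, p2, (p2⊥ ⊗ ((p2⊥ ⊗ (p2⊥ ⊗ p2⊥)) ⊗ (p2⊥ ⊗ (p2 ⅋ p2⊥))))
  [Ax]  ⊢ p2, p2⊥
  [⊗]  ⊢ p2, p2, p2, p2, ((p2⊥ ⊗ (p2⊥ ⊗ p2⊥)) ⊗ (p2⊥ ⊗ (p2 ⅋ p2⊥)))
    [⊗]  ⊢ p2, p2, p2, (p2⊥ ⊗ (p2⊥ ⊗ p2⊥))
      [Ax]  ⊢ p2, p2⊥
      [⊗]  ⊢ p2, p2, (p2⊥ ⊗ p2⊥)
        [Ax]  ⊢ p2, p2⊥
        [Ax]  ⊢ p2, p2⊥
    [⊗]  ⊢ p2, (p2⊥ ⊗ (p2 ⅋ p2⊥))
      [Ax]  ⊢ p2, p2⊥
      [⅋]  ⊢ (p2 ⅋ p2⊥)
        [Ax]  ⊢ p2, p2⊥

Result: YES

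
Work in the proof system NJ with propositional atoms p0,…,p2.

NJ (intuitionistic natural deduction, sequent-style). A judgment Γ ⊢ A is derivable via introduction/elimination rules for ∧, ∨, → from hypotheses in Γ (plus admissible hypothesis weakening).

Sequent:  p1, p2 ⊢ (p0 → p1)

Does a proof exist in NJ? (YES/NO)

Derivation trace:
[→I] p1, p2 ⊢ (p0 → p1)
  [Wk] p1, p0, p2 ⊢ p1
    [Wk] p1, p0 ⊢ p1
      [Ax] p1 ⊢ p1

Result: YES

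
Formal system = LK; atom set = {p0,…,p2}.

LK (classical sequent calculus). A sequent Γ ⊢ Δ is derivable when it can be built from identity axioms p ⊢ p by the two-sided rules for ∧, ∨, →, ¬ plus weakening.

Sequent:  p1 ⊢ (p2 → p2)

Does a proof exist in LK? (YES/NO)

Proof tree:
[→R] p1 ⊢ (p2 → p2)
  [WL] p2, p1 ⊢ p2
    [Ax] p2 ⊢ p2

Result: YES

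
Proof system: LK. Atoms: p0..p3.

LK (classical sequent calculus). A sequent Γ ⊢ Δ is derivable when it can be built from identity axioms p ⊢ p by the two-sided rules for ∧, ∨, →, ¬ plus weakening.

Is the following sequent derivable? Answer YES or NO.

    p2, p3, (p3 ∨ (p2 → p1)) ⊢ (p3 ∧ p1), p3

Derivation (root first):
[∨L] p2, p3, (p3 ∨ (p2 → p1)) ⊢ (p3 ∧ p1), p3
  [Ax] p3 ⊢ p3
  [∧R] p2, p3, (p2 → p1) ⊢ (p3 ∧ p1)
    [Ax] p3 ⊢ p3
    [→L] p2, (p2 → p1) ⊢ p1
      [Ax] p2 ⊢ p2
      [Ax] p1 ⊢ p1

Result: YES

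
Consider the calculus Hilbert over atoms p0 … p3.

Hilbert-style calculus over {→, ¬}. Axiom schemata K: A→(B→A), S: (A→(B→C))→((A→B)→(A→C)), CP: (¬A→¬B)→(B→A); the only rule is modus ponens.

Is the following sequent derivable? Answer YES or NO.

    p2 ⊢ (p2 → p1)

Truth-table refutation:
  v=0000: Γ:[p2=F] Δ:[(p2 → p1)=T] refutes=False
  v=0001: Γ:[p2=F] Δ:[(p2 → p1)=T] refutes=False
  v=0010: Γ:[p2=T] Δ:[(p2 → p1)=F] refutes=True  ← countermodel

Result: NO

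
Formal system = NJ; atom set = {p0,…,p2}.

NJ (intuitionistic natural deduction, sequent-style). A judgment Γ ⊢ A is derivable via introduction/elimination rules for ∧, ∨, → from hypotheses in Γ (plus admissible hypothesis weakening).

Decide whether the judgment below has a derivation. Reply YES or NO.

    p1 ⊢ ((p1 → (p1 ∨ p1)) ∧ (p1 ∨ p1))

Derivation trace:
[∧I] p1 ⊢ ((p1 → (p1 ∨ p1)) ∧ (p1 ∨ p1))
  [→I]  ⊢ (p1 → (p1 ∨ p1))
    [∨I₁] p1 ⊢ (p1 ∨ p1)
      [Ax] p1 ⊢ p1
  [∨I₁] p1 ⊢ (p1 ∨ p1)
    [Ax] p1 ⊢ p1

Result: YES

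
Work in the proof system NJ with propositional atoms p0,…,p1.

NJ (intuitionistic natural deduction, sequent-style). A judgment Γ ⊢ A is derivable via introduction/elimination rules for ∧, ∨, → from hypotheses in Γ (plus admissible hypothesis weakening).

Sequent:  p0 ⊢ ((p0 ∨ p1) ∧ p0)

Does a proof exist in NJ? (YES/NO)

Derivation (root first):
[∧I] p0 ⊢ ((p0 ∨ p1) ∧ p0)
  [∨I₁] p0 ⊢ (p0 ∨ p1)
    [Ax] p0 ⊢ p0
  [Ax] p0 ⊢ p0

Result: YES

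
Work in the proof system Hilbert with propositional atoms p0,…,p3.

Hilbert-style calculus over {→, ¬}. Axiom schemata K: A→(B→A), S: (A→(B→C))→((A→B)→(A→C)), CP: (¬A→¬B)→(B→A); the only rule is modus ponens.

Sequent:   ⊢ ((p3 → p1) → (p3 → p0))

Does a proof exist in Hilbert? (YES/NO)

Enumerate valuations to refute Γ ⊢ Δ:
  v=0000: Γ:[] Δ:[((p3 → p1) → (p3 → p0))=T] refutes=False
  v=0001: Γ:[] Δ:[((p3 → p1) → (p3 → p0))=T] refutes=False
  v=0010: Γ:[] Δ:[((p3 → p1) → (p3 → p0))=T] refutes=False
  v=0011: Γ:[] Δ:[((p3 → p1) → (p3 → p0))=T] refutes=False
  v=0100: Γ:[] Δ:[((p3 → p1) → (p3 → p0))=T] refutes=False
  v=0101: Γ:[] Δ:[((p3 → p1) → (p3 → p0))=F] refutes=True  ← countermodel

Result: NO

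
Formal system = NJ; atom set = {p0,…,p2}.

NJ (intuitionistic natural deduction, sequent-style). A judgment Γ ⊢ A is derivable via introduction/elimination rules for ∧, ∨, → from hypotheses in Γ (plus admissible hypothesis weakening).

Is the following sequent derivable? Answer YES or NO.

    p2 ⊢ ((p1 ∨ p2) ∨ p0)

Proof tree:
[∨I₁] p2 ⊢ ((p1 ∨ p2) ∨ p0)
  [∨I₂] p2 ⊢ (p1 ∨ p2)
    [Ax] p2 ⊢ p2

Result: YES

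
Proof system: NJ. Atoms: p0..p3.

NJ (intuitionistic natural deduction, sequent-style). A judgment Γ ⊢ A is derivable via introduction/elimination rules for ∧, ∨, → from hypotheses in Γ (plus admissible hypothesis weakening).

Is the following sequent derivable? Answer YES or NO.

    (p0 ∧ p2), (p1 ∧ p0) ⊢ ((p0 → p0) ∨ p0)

Derivation (root first):
[∨I₁] (p0 ∧ p2), (p1 ∧ p0) ⊢ ((p0 → p0) ∨ p0)
  [Wk] (p0 ∧ p2), (p1 ∧ p0) ⊢ (p0 → p0)
    [Wk] (p0 ∧ p2) ⊢ (p0 → p0)
      [→I]  ⊢ (p0 → p0)
        [Ax] p0 ⊢ p0

Result: YES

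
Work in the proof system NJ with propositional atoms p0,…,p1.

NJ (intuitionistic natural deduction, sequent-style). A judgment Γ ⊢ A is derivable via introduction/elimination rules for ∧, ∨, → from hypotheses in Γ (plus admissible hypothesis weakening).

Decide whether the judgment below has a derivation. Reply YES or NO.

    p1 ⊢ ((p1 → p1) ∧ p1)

Proof tree:
[∧I] p1 ⊢ ((p1 → p1) ∧ p1)
  [→I]  ⊢ (p1 → p1)
    [Ax] p1 ⊢ p1
  [Ax] p1 ⊢ p1

Result: YES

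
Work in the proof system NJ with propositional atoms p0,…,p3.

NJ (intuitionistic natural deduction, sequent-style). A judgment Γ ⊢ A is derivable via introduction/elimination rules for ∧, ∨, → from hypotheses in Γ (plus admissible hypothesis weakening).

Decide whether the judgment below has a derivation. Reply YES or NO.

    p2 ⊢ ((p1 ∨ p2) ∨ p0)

Derivation trace:
[∨I₁] p2 ⊢ ((p1 ∨ p2) ∨ p0)
  [∨I₂] p2 ⊢ (p1 ∨ p2)
    [Ax] p2 ⊢ p2

Result: YES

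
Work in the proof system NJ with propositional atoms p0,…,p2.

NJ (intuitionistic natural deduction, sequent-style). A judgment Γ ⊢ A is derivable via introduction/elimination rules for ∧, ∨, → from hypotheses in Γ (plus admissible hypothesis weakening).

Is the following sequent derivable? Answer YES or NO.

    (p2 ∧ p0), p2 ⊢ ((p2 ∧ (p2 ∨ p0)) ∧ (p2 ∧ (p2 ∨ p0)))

Derivation trace:
[∧I] (p2 ∧ p0), p2 ⊢ ((p2 ∧ (p2 ∨ p0)) ∧ (p2 ∧ (p2 ∨ p0)))
  [∧I] p2 ⊢ (p2 ∧ (p2 ∨ p0))
    [Ax] p2 ⊢ p2
    [∨I₁] p2 ⊢ (p2 ∨ p0)
      [Ax] p2 ⊢ p2
  [∧I] (p2 ∧ p0), p2 ⊢ (p2 ∧ (p2 ∨ p0))
    [Wk] p2, (p2 ∧ p0) ⊢ p2
      [Ax] p2 ⊢ p2
    [∨I₁] p2 ⊢ (p2 ∨ p0)
      [Ax] p2 ⊢ p2

Result: YES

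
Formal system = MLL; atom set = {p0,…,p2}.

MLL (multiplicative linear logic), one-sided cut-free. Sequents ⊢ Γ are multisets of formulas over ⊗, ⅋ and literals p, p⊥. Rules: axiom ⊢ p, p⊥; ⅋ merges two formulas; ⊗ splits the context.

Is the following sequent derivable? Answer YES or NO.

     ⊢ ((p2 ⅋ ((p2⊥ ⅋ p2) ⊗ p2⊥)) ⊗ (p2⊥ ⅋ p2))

Proof tree:
[⊗]  ⊢ ((p2 ⅋ ((p2⊥ ⅋ p2) ⊗ p2⊥)) ⊗ (p2⊥ ⅋ p2))
  [⅋]  ⊢ (p2 ⅋ ((p2⊥ ⅋ p2) ⊗ p2⊥))
    [⊗]  ⊢ p2, ((p2⊥ ⅋ p2) ⊗ p2⊥)
      [⅋]  ⊢ (p2⊥ ⅋ p2)
        [Ax]  ⊢ p2, p2⊥
      [Ax]  ⊢ p2, p2⊥
  [⅋]  ⊢ (p2⊥ ⅋ p2)
    [Ax]  ⊢ p2, p2⊥

Result: YES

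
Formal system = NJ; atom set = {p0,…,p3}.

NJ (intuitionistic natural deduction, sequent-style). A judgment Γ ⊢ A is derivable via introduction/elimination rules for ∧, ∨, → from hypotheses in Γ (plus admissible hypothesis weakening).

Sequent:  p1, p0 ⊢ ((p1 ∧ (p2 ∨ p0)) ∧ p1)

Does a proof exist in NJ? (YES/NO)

Derivation trace:
[∧I] p1, p0 ⊢ ((p1 ∧ (p2 ∨ p0)) ∧ p1)
  [∧I] p1, p0 ⊢ (p1 ∧ (p2 ∨ p0))
    [Ax] p1 ⊢ p1
    [∨I₂] p0 ⊢ (p2 ∨ p0)
      [Ax] p0 ⊢ p0
  [Ax] p1 ⊢ p1

Result: YES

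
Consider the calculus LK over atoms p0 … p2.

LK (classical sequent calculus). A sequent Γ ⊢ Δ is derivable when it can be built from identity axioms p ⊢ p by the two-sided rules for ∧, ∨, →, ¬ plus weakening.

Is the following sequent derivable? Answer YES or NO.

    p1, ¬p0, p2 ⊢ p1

Proof tree:
[WL] p1, ¬p0, p2 ⊢ p1
  [¬L] p1, ¬p0 ⊢ p1
    [WR] p1 ⊢ p1, p0
      [Ax] p1 ⊢ p1

Result: YES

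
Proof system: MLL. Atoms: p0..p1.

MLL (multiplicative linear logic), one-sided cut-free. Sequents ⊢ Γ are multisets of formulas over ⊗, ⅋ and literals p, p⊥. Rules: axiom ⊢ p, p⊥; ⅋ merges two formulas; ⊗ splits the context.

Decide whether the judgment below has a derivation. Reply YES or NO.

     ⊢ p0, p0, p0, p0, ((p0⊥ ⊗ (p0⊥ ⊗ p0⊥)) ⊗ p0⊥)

Derivation trace:
[⊗]  ⊢ p0, p0, p0, p0, ((p0⊥ ⊗ (p0⊥ ⊗ p0⊥)) ⊗ p0⊥)
  [⊗]  ⊢ p0, p0, p0, (p0⊥ ⊗ (p0⊥ ⊗ p0⊥))
    [Ax]  ⊢ p0, p0⊥
    [⊗]  ⊢ p0, p0, (p0⊥ ⊗ p0⊥)
      [Ax]  ⊢ p0, p0⊥
      [Ax]  ⊢ p0, p0⊥
  [Ax]  ⊢ p0, p0⊥

Result: YES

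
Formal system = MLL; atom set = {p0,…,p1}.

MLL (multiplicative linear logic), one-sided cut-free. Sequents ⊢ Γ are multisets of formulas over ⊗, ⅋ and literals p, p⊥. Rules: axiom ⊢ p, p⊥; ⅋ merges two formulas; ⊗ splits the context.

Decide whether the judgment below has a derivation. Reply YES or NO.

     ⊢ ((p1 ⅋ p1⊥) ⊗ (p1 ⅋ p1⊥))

Derivation trace:
[⊗]  ⊢ ((p1 ⅋ p1⊥) ⊗ (p1 ⅋ p1⊥))
  [⅋]  ⊢ (p1 ⅋ p1⊥)
    [Ax]  ⊢ p1, p1⊥
  [⅋]  ⊢ (p1 ⅋ p1⊥)
    [Ax]  ⊢ p1, p1⊥

Result: YES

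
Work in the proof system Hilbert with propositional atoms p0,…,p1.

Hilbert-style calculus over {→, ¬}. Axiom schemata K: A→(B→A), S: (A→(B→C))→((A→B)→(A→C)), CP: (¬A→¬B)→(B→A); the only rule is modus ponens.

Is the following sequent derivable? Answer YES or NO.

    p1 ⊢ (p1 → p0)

Enumerate valuations to refute Γ ⊢ Δ:
  v=00: Γ:[p1=F] Δ:[(p1 → p0)=T] refutes=False
  v=01: Γ:[p1=T] Δ:[(p1 → p0)=F] refutes=True  ← countermodel

Result: NO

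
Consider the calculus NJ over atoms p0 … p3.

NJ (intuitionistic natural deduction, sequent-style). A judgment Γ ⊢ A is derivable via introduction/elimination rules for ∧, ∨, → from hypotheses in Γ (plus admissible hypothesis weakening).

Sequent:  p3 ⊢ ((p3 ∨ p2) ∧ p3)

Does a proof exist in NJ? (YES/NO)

Proof tree:
[∧I] p3 ⊢ ((p3 ∨ p2) ∧ p3)
  [∨I₁] p3 ⊢ (p3 ∨ p2)
    [Ax] p3 ⊢ p3
  [Ax] p3 ⊢ p3

Result: YES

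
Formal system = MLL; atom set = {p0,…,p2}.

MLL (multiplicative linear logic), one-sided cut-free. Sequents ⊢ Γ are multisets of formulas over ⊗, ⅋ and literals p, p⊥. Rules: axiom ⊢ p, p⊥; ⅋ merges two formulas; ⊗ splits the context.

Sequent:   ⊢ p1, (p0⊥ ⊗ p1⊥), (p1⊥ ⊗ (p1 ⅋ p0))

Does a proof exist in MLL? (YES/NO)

Derivation (root first):
[⊗]  ⊢ p1, (p0⊥ ⊗ p1⊥), (p1⊥ ⊗ (p1 ⅋ p0))
  [Ax]  ⊢ p1, p1⊥
  [⅋]  ⊢ (p0⊥ ⊗ p1⊥), (p1 ⅋ p0)
    [⊗]  ⊢ p0, p1, (p0⊥ ⊗ p1⊥)
      [Ax]  ⊢ p0, p0⊥
      [Ax]  ⊢ p1, p1⊥

Result: YES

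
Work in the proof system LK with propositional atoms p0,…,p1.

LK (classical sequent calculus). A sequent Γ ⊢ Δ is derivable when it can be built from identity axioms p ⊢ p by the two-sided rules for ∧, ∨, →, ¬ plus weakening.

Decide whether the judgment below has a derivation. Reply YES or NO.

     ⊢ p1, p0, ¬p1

Derivation trace:
[¬R]  ⊢ p1, p0, ¬p1
  [WR] p1 ⊢ p1, p0
    [Ax] p1 ⊢ p1

Result: YES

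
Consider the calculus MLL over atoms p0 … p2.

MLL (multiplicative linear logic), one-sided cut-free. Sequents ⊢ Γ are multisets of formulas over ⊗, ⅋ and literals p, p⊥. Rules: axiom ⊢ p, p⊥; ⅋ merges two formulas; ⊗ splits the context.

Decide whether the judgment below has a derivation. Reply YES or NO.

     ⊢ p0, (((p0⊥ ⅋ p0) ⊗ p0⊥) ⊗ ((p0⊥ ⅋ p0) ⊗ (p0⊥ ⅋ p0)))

Derivation trace:
[⊗]  ⊢ p0, (((p0⊥ ⅋ p0) ⊗ p0⊥) ⊗ ((p0⊥ ⅋ p0) ⊗ (p0⊥ ⅋ p0)))
  [⊗]  ⊢ p0, ((p0⊥ ⅋ p0) ⊗ p0⊥)
    [⅋]  ⊢ (p0⊥ ⅋ p0)
      [Ax]  ⊢ p0, p0⊥
    [Ax]  ⊢ p0, p0⊥
  [⊗]  ⊢ ((p0⊥ ⅋ p0) ⊗ (p0⊥ ⅋ p0))
    [⅋]  ⊢ (p0⊥ ⅋ p0)
      [Ax]  ⊢ p0, p0⊥
    [⅋]  ⊢ (p0⊥ ⅋ p0)
      [Ax]  ⊢ p0, p0⊥

Result: YES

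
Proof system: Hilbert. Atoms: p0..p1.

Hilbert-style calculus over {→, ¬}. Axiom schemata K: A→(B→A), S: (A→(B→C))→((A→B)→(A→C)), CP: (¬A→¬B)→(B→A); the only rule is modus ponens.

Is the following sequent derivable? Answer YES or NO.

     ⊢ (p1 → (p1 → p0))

Search for a countermodel by truth-table:
  v=00: Γ:[] Δ:[(p1 → (p1 → p0))=T] refutes=False
  v=01: Γ:[] Δ:[(p1 → (p1 → p0))=F] refutes=True  ← countermodel

Result: NO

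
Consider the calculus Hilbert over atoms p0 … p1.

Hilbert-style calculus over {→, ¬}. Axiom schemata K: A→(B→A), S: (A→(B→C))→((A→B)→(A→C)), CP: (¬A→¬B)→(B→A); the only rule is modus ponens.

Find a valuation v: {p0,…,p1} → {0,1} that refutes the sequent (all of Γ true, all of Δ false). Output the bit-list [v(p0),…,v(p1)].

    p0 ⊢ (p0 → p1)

Truth-table refutation:
  v=00: Γ:[p0=F] Δ:[(p0 → p1)=T] refutes=False
  v=01: Γ:[p0=F] Δ:[(p0 → p1)=T] refutes=False
  v=10: Γ:[p0=T] Δ:[(p0 → p1)=F] refutes=True  ← countermodel

Result: [1, 0]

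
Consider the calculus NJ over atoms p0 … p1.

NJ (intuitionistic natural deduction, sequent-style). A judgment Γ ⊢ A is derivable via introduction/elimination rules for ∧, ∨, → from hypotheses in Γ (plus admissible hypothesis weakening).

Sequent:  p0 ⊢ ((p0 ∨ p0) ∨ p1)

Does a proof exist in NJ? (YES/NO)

Derivation trace:
[∨I₁] p0 ⊢ ((p0 ∨ p0) ∨ p1)
  [∨I₂] p0 ⊢ (p0 ∨ p0)
    [Ax] p0 ⊢ p0

Result: YES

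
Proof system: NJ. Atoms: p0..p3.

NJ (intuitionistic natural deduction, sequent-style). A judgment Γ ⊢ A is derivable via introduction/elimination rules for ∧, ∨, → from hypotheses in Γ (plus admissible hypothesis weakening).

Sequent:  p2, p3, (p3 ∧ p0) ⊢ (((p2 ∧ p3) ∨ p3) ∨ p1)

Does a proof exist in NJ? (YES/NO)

Derivation trace:
[∨I₁] p2, p3, (p3 ∧ p0) ⊢ (((p2 ∧ p3) ∨ p3) ∨ p1)
  [Wk] p2, p3, (p3 ∧ p0) ⊢ ((p2 ∧ p3) ∨ p3)
    [∨I₁] p2, p3 ⊢ ((p2 ∧ p3) ∨ p3)
      [∧I] p2, p3 ⊢ (p2 ∧ p3)
        [Ax] p2 ⊢ p2
        [Ax] p3 ⊢ p3

Result: YES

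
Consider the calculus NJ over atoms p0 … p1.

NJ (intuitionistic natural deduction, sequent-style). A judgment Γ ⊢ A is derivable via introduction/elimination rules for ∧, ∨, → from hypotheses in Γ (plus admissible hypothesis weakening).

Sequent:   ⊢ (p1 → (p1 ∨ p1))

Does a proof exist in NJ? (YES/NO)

Derivation trace:
[→I]  ⊢ (p1 → (p1 ∨ p1))
  [∨I₁] p1 ⊢ (p1 ∨ p1)
    [Ax] p1 ⊢ p1

Result: YES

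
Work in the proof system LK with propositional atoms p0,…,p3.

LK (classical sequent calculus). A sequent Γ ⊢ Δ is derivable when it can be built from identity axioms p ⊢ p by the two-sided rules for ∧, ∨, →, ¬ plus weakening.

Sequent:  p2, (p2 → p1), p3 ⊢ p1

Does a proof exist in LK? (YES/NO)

Derivation (root first):
[WL] p2, (p2 → p1), p3 ⊢ p1
  [→L] p2, (p2 → p1) ⊢ p1
    [Ax] p2 ⊢ p2
    [Ax] p1 ⊢ p1

Result: YES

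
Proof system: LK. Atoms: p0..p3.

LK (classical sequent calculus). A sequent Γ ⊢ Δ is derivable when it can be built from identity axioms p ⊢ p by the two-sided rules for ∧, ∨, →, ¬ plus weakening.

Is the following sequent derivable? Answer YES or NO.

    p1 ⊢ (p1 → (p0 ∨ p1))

Derivation trace:
[→R] p1 ⊢ (p1 → (p0 ∨ p1))
  [WL] p1, p1 ⊢ (p0 ∨ p1)
    [∨R] p1 ⊢ (p0 ∨ p1)
      [WR] p1 ⊢ p1, p0
        [Ax] p1 ⊢ p1

Result: YES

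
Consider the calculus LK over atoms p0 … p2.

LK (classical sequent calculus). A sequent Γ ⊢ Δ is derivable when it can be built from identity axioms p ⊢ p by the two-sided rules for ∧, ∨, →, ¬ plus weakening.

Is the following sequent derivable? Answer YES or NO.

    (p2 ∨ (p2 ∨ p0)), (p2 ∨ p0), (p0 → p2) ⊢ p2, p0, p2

Derivation (root first):
[WR] (p2 ∨ (p2 ∨ p0)), (p2 ∨ p0), (p0 → p2) ⊢ p2, p0, p2
  [→L] (p2 ∨ (p2 ∨ p0)), (p2 ∨ p0), (p0 → p2) ⊢ p2, p0
    [∨L] (p2 ∨ (p2 ∨ p0)) ⊢ p2, p0
      [Ax] p2 ⊢ p2
      [∨L] (p2 ∨ p0) ⊢ p2, p0
        [Ax] p2 ⊢ p2
        [Ax] p0 ⊢ p0
    [WL] (p2 ∨ p0), p2 ⊢ p2, p0
      [∨L] (p2 ∨ p0) ⊢ p2, p0
        [Ax] p2 ⊢ p2
        [Ax] p0 ⊢ p0

Result: YES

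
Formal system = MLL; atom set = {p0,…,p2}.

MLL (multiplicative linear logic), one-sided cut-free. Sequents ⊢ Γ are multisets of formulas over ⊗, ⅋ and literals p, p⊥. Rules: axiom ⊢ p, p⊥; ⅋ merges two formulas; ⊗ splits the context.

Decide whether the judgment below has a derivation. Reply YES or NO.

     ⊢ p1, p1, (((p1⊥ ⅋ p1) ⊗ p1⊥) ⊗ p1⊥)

Proof tree:
[⊗]  ⊢ p1, p1, (((p1⊥ ⅋ p1) ⊗ p1⊥) ⊗ p1⊥)
  [⊗]  ⊢ p1, ((p1⊥ ⅋ p1) ⊗ p1⊥)
    [⅋]  ⊢ (p1⊥ ⅋ p1)
      [Ax]  ⊢ p1, p1⊥
    [Ax]  ⊢ p1, p1⊥
  [Ax]  ⊢ p1, p1⊥

Result: YES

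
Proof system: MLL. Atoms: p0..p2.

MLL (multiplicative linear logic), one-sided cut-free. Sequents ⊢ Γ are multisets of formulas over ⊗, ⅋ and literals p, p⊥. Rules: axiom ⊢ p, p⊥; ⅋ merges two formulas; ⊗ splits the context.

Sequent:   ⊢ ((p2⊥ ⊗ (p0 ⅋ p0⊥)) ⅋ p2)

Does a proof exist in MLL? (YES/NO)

Derivation (root first):
[⅋]  ⊢ ((p2⊥ ⊗ (p0 ⅋ p0⊥)) ⅋ p2)
  [⊗]  ⊢ p2, (p2⊥ ⊗ (p0 ⅋ p0⊥))
    [Ax]  ⊢ p2, p2⊥
    [⅋]  ⊢ (p0 ⅋ p0⊥)
      [Ax]  ⊢ p0, p0⊥

Result: YES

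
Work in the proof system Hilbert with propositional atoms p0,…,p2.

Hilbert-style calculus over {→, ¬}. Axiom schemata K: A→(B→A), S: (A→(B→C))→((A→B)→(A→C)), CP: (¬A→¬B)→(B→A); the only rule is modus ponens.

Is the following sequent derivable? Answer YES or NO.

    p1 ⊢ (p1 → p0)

Enumerate valuations to refute Γ ⊢ Δ:
  v=000: Γ:[p1=F] Δ:[(p1 → p0)=T] refutes=False
  v=001: Γ:[p1=F] Δ:[(p1 → p0)=T] refutes=False
  v=010: Γ:[p1=T] Δ:[(p1 → p0)=F] refutes=True  ← countermodel

Result: NO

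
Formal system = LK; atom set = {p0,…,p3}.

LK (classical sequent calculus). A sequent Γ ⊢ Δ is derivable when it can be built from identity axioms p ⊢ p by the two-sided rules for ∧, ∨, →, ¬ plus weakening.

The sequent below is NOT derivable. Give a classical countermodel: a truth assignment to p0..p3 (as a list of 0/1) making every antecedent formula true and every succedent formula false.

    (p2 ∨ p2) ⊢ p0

Search for a countermodel by truth-table:
  v=0000: Γ:[(p2 ∨ p2)=F] Δ:[p0=F] refutes=False
  v=0001: Γ:[(p2 ∨ p2)=F] Δ:[p0=F] refutes=False
  v=0010: Γ:[(p2 ∨ p2)=T] Δ:[p0=F] refutes=True  ← countermodel

Result: [0, 0, 1, 0]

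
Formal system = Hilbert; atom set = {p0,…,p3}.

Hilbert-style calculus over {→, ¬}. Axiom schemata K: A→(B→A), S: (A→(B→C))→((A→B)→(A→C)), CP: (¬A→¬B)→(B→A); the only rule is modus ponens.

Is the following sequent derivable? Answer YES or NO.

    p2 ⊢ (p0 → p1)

Search for a countermodel by truth-table:
  v=0000: Γ:[p2=F] Δ:[(p0 → p1)=T] refutes=False
  v=0001: Γ:[p2=F] Δ:[(p0 → p1)=T] refutes=False
  v=0010: Γ:[p2=T] Δ:[(p0 → p1)=T] refutes=False
  v=0011: Γ:[p2=T] Δ:[(p0 → p1)=T] refutes=False
  v=0100: Γ:[p2=F] Δ:[(p0 → p1)=T] refutes=False
  v=0101: Γ:[p2=F] Δ:[(p0 → p1)=T] refutes=False
  v=0110: Γ:[p2=T] Δ:[(p0 → p1)=T] refutes=False
  v=0111: Γ:[p2=T] Δ:[(p0 → p1)=T] refutes=False
  v=1000: Γ:[p2=F] Δ:[(p0 → p1)=F] refutes=False
  v=1001: Γ:[p2=F] Δ:[(p0 → p1)=F] refutes=False
  v=1010: Γ:[p2=T] Δ:[(p0 → p1)=F] refutes=True  ← countermodel

Result: NO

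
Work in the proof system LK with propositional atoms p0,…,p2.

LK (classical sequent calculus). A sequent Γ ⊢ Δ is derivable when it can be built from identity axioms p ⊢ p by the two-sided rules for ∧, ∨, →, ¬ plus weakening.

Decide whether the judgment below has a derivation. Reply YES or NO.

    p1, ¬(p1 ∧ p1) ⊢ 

Derivation trace:
[¬L] p1, ¬(p1 ∧ p1) ⊢ 
  [∧R] p1 ⊢ (p1 ∧ p1)
    [Ax] p1 ⊢ p1
    [Ax] p1 ⊢ p1

Result: YES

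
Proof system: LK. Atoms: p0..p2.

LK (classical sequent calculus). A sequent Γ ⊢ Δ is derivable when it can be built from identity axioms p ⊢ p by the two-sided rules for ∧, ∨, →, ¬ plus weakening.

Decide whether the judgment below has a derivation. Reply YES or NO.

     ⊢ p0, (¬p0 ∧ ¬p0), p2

Proof tree:
[WR]  ⊢ p0, (¬p0 ∧ ¬p0), p2
  [∧R]  ⊢ p0, (¬p0 ∧ ¬p0)
    [¬R]  ⊢ p0, ¬p0
      [Ax] p0 ⊢ p0
    [¬R]  ⊢ p0, ¬p0
      [Ax] p0 ⊢ p0

Result: YES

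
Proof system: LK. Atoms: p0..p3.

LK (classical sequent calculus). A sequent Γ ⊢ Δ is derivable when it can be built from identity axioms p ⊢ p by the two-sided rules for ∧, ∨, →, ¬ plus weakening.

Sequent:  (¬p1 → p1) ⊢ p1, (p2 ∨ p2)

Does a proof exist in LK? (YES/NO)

Proof tree:
[∨R] (¬p1 → p1) ⊢ p1, (p2 ∨ p2)
  [WR] (¬p1 → p1) ⊢ p1, p2, p2
    [→L] (¬p1 → p1) ⊢ p1, p2
      [¬R]  ⊢ p1, ¬p1
        [Ax] p1 ⊢ p1
      [WR] p1 ⊢ p1, p2
        [Ax] p1 ⊢ p1

Result: YES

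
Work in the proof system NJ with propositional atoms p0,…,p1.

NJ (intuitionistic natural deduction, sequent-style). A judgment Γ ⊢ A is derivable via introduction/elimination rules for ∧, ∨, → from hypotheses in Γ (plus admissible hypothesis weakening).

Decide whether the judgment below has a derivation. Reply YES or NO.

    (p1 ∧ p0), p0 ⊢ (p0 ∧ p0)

Derivation (root first):
[∧I] (p1 ∧ p0), p0 ⊢ (p0 ∧ p0)
  [Ax] p0 ⊢ p0
  [Wk] p0, (p1 ∧ p0), p0 ⊢ p0
    [Wk] p0, (p1 ∧ p0) ⊢ p0
      [Ax] p0 ⊢ p0

Result: YES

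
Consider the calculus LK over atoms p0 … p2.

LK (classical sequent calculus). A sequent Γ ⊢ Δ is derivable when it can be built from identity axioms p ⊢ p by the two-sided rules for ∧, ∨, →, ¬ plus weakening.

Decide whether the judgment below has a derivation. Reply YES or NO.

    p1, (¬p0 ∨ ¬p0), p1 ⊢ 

Enumerate valuations to refute Γ ⊢ Δ:
  v=000: Γ:[p1=F, (¬p0 ∨ ¬p0)=T, p1=F] Δ:[] refutes=False
  v=001: Γ:[p1=F, (¬p0 ∨ ¬p0)=T, p1=F] Δ:[] refutes=False
  v=010: Γ:[p1=T, (¬p0 ∨ ¬p0)=T, p1=T] Δ:[] refutes=True  ← countermodel

Result: NO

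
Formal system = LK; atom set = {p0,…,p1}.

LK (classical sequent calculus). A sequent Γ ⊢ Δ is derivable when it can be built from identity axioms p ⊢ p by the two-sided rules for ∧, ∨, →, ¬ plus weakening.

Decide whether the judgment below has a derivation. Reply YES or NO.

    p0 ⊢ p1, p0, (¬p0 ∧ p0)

Derivation trace:
[∧R] p0 ⊢ p1, p0, (¬p0 ∧ p0)
  [WL] p0 ⊢ p0, p1, ¬p0
    [¬R]  ⊢ p0, p1, ¬p0
      [WR] p0 ⊢ p0, p1
        [Ax] p0 ⊢ p0
  [Ax] p0 ⊢ p0

Result: YES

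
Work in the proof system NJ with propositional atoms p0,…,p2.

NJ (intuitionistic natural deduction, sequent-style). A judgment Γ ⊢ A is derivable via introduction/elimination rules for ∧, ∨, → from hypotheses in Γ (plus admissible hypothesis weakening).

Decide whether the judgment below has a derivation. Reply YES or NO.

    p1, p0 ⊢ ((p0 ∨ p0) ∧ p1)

Derivation (root first):
[∧I] p1, p0 ⊢ ((p0 ∨ p0) ∧ p1)
  [∨I₁] p0 ⊢ (p0 ∨ p0)
    [Ax] p0 ⊢ p0
  [Ax] p1 ⊢ p1

Result: YES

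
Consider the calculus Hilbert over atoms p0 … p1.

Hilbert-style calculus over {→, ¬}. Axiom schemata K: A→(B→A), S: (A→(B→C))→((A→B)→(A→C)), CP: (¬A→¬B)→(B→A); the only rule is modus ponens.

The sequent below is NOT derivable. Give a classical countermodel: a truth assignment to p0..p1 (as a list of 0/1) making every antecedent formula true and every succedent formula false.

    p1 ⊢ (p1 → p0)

Truth-table refutation:
  v=00: Γ:[p1=F] Δ:[(p1 → p0)=T] refutes=False
  v=01: Γ:[p1=T] Δ:[(p1 → p0)=F] refutes=True  ← countermodel

Result: [0, 1]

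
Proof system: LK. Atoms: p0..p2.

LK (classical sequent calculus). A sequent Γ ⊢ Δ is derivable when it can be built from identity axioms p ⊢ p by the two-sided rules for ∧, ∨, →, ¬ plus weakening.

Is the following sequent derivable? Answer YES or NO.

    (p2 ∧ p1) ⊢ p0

Truth-table refutation:
  v=000: Γ:[(p2 ∧ p1)=F] Δ:[p0=F] refutes=False
  v=001: Γ:[(p2 ∧ p1)=F] Δ:[p0=F] refutes=False
  v=010: Γ:[(p2 ∧ p1)=F] Δ:[p0=F] refutes=False
  v=011: Γ:[(p2 ∧ p1)=T] Δ:[p0=F] refutes=True  ← countermodel

Result: NO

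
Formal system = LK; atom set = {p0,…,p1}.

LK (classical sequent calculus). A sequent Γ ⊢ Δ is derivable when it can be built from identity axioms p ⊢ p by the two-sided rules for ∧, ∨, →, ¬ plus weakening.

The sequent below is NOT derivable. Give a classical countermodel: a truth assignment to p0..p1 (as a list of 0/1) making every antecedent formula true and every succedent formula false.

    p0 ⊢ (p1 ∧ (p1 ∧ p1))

Truth-table refutation:
  v=00: Γ:[p0=F] Δ:[(p1 ∧ (p1 ∧ p1))=F] refutes=False
  v=01: Γ:[p0=F] Δ:[(p1 ∧ (p1 ∧ p1))=T] refutes=False
  v=10: Γ:[p0=T] Δ:[(p1 ∧ (p1 ∧ p1))=F] refutes=True  ← countermodel

Result: [1, 0]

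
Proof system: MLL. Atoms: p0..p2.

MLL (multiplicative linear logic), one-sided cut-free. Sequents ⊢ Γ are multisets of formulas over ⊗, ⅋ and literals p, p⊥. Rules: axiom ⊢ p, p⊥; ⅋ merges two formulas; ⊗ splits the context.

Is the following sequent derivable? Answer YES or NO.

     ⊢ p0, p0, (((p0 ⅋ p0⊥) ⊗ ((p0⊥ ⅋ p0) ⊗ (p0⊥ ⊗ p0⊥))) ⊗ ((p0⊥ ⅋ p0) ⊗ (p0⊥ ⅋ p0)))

Derivation (root first):
[⊗]  ⊢ p0, p0, (((p0 ⅋ p0⊥) ⊗ ((p0⊥ ⅋ p0) ⊗ (p0⊥ ⊗ p0⊥))) ⊗ ((p0⊥ ⅋ p0) ⊗ (p0⊥ ⅋ p0)))
  [⊗]  ⊢ p0, p0, ((p0 ⅋ p0⊥) ⊗ ((p0⊥ ⅋ p0) ⊗ (p0⊥ ⊗ p0⊥)))
    [⅋]  ⊢ (p0 ⅋ p0⊥)
      [Ax]  ⊢ p0, p0⊥
    [⊗]  ⊢ p0, p0, ((p0⊥ ⅋ p0) ⊗ (p0⊥ ⊗ p0⊥))
      [⅋]  ⊢ (p0⊥ ⅋ p0)
        [Ax]  ⊢ p0, p0⊥
      [⊗]  ⊢ p0, p0, (p0⊥ ⊗ p0⊥)
        [Ax]  ⊢ p0, p0⊥
        [Ax]  ⊢ p0, p0⊥
  [⊗]  ⊢ ((p0⊥ ⅋ p0) ⊗ (p0⊥ ⅋ p0))
    [⅋]  ⊢ (p0⊥ ⅋ p0)
      [Ax]  ⊢ p0, p0⊥
    [⅋]  ⊢ (p0⊥ ⅋ p0)
      [Ax]  ⊢ p0, p0⊥

Result: YES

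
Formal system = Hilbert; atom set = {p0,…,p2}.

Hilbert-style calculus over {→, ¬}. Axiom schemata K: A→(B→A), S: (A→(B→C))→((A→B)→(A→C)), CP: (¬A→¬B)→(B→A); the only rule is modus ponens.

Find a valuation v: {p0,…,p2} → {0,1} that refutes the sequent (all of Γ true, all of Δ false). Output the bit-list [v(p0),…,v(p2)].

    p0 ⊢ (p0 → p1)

Search for a countermodel by truth-table:
  v=000: Γ:[p0=F] Δ:[(p0 → p1)=T] refutes=False
  v=001: Γ:[p0=F] Δ:[(p0 → p1)=T] refutes=False
  v=010: Γ:[p0=F] Δ:[(p0 → p1)=T] refutes=False
  v=011: Γ:[p0=F] Δ:[(p0 → p1)=T] refutes=False
  v=100: Γ:[p0=T] Δ:[(p0 → p1)=F] refutes=True  ← countermodel

Result: [1, 0, 0]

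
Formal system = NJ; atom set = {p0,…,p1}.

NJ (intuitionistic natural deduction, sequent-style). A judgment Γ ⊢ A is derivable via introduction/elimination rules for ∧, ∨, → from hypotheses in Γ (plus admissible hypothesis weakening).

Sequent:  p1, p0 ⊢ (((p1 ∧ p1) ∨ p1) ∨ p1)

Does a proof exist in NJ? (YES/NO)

Derivation trace:
[∨I₁] p1, p0 ⊢ (((p1 ∧ p1) ∨ p1) ∨ p1)
  [∨I₁] p1, p0 ⊢ ((p1 ∧ p1) ∨ p1)
    [∧I] p1, p0 ⊢ (p1 ∧ p1)
      [Wk] p1, p0 ⊢ p1
        [Ax] p1 ⊢ p1
      [Wk] p1, p0 ⊢ p1
        [Ax] p1 ⊢ p1

Result: YES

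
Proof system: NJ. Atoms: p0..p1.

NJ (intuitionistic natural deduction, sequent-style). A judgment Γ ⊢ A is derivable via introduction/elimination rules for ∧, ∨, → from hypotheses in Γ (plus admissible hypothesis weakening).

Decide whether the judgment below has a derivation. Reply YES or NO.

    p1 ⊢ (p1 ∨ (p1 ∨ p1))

Derivation trace:
[∨I₂] p1 ⊢ (p1 ∨ (p1 ∨ p1))
  [∨I₁] p1 ⊢ (p1 ∨ p1)
    [Ax] p1 ⊢ p1

Result: YES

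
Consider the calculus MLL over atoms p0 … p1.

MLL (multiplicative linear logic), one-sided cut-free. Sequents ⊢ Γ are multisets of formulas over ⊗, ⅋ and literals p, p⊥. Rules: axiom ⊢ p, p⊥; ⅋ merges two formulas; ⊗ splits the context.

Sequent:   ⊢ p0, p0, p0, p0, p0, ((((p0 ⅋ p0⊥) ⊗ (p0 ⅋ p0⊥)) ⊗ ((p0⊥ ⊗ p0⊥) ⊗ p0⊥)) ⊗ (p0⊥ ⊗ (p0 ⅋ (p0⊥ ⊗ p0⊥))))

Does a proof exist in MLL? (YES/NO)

Proof tree:
[⊗]  ⊢ p0, p0, p0, p0, p0, ((((p0 ⅋ p0⊥) ⊗ (p0 ⅋ p0⊥)) ⊗ ((p0⊥ ⊗ p0⊥) ⊗ p0⊥)) ⊗ (p0⊥ ⊗ (p0 ⅋ (p0⊥ ⊗ p0⊥))))
  [⊗]  ⊢ p0, p0, p0, (((p0 ⅋ p0⊥) ⊗ (p0 ⅋ p0⊥)) ⊗ ((p0⊥ ⊗ p0⊥) ⊗ p0⊥))
    [⊗]  ⊢ ((p0 ⅋ p0⊥) ⊗ (p0 ⅋ p0⊥))
      [⅋]  ⊢ (p0 ⅋ p0⊥)
        [Ax]  ⊢ p0, p0⊥
      [⅋]  ⊢ (p0 ⅋ p0⊥)
        [Ax]  ⊢ p0, p0⊥
    [⊗]  ⊢ p0, p0, p0, ((p0⊥ ⊗ p0⊥) ⊗ p0⊥)
      [⊗]  ⊢ p0, p0, (p0⊥ ⊗ p0⊥)
        [Ax]  ⊢ p0, p0⊥
        [Ax]  ⊢ p0, p0⊥
      [Ax]  ⊢ p0, p0⊥
  [⊗]  ⊢ p0, p0, (p0⊥ ⊗ (p0 ⅋ (p0⊥ ⊗ p0⊥)))
    [Ax]  ⊢ p0, p0⊥
    [⅋]  ⊢ p0, (p0 ⅋ (p0⊥ ⊗ p0⊥))
      [⊗]  ⊢ p0, p0, (p0⊥ ⊗ p0⊥)
        [Ax]  ⊢ p0, p0⊥
        [Ax]  ⊢ p0, p0⊥

Result: YES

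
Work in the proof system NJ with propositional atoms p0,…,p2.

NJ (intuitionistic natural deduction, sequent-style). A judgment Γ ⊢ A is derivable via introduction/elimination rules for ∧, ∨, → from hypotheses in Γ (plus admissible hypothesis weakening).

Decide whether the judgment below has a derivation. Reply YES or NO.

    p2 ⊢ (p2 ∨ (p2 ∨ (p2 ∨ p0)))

Proof tree:
[∨I₂] p2 ⊢ (p2 ∨ (p2 ∨ (p2 ∨ p0)))
  [∨I₂] p2 ⊢ (p2 ∨ (p2 ∨ p0))
    [∨I₁] p2 ⊢ (p2 ∨ p0)
      [Ax] p2 ⊢ p2

Result: YES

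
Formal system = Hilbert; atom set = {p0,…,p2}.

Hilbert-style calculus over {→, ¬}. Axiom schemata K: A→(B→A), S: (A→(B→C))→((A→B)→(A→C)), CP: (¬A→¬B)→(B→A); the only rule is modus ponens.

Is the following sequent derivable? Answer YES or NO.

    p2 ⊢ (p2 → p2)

Proof tree:
[MP] p2 ⊢ (p2 → p2)
  [K]  ⊢ (p2 → (p2 → p2))
  [MP] p2 ⊢ p2
    [MP] p2 ⊢ (p2 → p2)
      [K]  ⊢ (p2 → (p2 → p2))
      [Hyp] p2 ⊢ p2
    [Hyp] p2 ⊢ p2

Result: YES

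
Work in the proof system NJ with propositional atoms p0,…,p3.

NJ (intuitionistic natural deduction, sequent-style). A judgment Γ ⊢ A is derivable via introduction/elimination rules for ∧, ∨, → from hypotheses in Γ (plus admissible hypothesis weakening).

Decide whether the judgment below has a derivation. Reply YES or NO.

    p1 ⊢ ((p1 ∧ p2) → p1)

Derivation (root first):
[→I] p1 ⊢ ((p1 ∧ p2) → p1)
  [Wk] p1, (p1 ∧ p2) ⊢ p1
    [Ax] p1 ⊢ p1

Result: YES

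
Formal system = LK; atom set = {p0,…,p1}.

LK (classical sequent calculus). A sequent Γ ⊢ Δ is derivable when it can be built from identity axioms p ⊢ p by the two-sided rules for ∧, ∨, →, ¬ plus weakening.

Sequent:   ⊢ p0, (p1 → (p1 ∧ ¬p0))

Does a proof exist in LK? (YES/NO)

Derivation trace:
[→R]  ⊢ p0, (p1 → (p1 ∧ ¬p0))
  [∧R] p1 ⊢ p0, (p1 ∧ ¬p0)
    [Ax] p1 ⊢ p1
    [¬R]  ⊢ p0, ¬p0
      [Ax] p0 ⊢ p0

Result: YES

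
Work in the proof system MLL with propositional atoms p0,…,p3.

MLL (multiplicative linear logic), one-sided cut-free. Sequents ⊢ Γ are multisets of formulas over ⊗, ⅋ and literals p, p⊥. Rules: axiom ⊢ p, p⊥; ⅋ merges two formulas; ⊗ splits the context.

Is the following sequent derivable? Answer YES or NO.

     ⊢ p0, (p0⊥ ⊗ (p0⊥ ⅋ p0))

Derivation (root first):
[⊗]  ⊢ p0, (p0⊥ ⊗ (p0⊥ ⅋ p0))
  [Ax]  ⊢ p0, p0⊥
  [⅋]  ⊢ (p0⊥ ⅋ p0)
    [Ax]  ⊢ p0, p0⊥

Result: YES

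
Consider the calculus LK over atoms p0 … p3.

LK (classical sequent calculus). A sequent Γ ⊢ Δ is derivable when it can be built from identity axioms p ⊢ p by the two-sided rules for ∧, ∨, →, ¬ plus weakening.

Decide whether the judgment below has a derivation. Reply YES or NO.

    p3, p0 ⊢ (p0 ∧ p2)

Truth-table refutation:
  v=0000: Γ:[p3=F, p0=F] Δ:[(p0 ∧ p2)=F] refutes=False
  v=0001: Γ:[p3=T, p0=F] Δ:[(p0 ∧ p2)=F] refutes=False
  v=0010: Γ:[p3=F, p0=F] Δ:[(p0 ∧ p2)=F] refutes=False
  v=0011: Γ:[p3=T, p0=F] Δ:[(p0 ∧ p2)=F] refutes=False
  v=0100: Γ:[p3=F, p0=F] Δ:[(p0 ∧ p2)=F] refutes=False
  v=0101: Γ:[p3=T, p0=F] Δ:[(p0 ∧ p2)=F] refutes=False
  v=0110: Γ:[p3=F, p0=F] Δ:[(p0 ∧ p2)=F] refutes=False
  v=0111: Γ:[p3=T, p0=F] Δ:[(p0 ∧ p2)=F] refutes=False
  v=1000: Γ:[p3=F, p0=T] Δ:[(p0 ∧ p2)=F] refutes=False
  v=1001: Γ:[p3=T, p0=T] Δ:[(p0 ∧ p2)=F] refutes=True  ← countermodel

Result: NO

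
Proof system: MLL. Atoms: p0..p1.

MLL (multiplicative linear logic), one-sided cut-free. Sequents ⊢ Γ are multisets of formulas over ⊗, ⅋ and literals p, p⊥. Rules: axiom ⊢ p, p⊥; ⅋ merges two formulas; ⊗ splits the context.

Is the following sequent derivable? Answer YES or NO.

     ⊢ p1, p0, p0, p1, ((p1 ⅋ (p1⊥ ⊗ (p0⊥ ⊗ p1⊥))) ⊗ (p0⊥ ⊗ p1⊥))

Derivation (root first):
[⊗]  ⊢ p1, p0, p0, p1, ((p1 ⅋ (p1⊥ ⊗ (p0⊥ ⊗ p1⊥))) ⊗ (p0⊥ ⊗ p1⊥))
  [⅋]  ⊢ p1, p0, (p1 ⅋ (p1⊥ ⊗ (p0⊥ ⊗ p1⊥)))
    [⊗]  ⊢ p1, p0, p1, (p1⊥ ⊗ (p0⊥ ⊗ p1⊥))
      [Ax]  ⊢ p1, p1⊥
      [⊗]  ⊢ p0, p1, (p0⊥ ⊗ p1⊥)
        [Ax]  ⊢ p0, p0⊥
        [Ax]  ⊢ p1, p1⊥
  [⊗]  ⊢ p0, p1, (p0⊥ ⊗ p1⊥)
    [Ax]  ⊢ p0, p0⊥
    [Ax]  ⊢ p1, p1⊥

Result: YES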